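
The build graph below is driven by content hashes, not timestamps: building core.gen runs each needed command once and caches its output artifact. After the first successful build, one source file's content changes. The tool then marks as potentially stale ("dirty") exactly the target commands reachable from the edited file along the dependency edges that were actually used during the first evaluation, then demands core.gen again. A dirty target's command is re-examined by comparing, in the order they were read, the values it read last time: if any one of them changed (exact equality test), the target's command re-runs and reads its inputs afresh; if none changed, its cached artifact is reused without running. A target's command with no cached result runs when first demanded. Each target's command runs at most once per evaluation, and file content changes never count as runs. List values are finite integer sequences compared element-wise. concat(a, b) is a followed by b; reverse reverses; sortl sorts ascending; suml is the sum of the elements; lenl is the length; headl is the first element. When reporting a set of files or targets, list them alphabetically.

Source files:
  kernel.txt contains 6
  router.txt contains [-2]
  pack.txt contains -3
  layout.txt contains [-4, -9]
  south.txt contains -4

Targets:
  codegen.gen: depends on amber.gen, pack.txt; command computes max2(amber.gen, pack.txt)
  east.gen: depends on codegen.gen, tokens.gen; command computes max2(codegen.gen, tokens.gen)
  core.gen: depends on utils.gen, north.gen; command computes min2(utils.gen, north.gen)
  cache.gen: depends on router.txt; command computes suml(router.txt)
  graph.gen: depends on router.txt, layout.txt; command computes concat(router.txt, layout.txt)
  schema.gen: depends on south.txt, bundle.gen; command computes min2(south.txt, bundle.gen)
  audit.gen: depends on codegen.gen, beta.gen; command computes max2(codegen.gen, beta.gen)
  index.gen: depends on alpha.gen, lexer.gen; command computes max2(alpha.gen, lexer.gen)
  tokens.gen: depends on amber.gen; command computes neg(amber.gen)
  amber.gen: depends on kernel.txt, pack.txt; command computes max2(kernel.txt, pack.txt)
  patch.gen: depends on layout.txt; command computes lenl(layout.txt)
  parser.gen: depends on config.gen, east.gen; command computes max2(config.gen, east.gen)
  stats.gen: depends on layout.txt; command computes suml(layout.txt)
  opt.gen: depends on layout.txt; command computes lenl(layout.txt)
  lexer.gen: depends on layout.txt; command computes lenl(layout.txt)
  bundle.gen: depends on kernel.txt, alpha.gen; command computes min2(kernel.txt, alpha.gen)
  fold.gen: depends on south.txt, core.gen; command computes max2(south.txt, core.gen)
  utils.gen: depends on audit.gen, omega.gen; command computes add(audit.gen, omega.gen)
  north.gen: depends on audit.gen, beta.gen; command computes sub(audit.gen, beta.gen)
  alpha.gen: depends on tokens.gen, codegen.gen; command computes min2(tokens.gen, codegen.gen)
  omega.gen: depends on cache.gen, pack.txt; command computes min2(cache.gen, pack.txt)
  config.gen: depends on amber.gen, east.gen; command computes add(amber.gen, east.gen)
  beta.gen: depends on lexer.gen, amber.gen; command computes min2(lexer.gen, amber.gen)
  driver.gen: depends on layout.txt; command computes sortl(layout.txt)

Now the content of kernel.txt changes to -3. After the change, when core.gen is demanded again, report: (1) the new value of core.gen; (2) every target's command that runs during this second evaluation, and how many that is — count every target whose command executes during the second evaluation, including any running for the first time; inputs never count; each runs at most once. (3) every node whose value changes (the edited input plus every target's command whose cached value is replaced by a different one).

Initial pass — values computed on the first demand:
  amber.gen = max2(6, -3) = 6
  cache.gen = suml([-2]) = -2
  codegen.gen = max2(6, -3) = 6
  lexer.gen = lenl([-4, -9]) = 2
  beta.gen = min2(2, 6) = 2
  audit.gen = max2(6, 2) = 6
  north.gen = sub(6, 2) = 4
  omega.gen = min2(-2, -3) = -3
  utils.gen = add(6, -3) = 3
  core.gen = min2(3, 4) = 3

Second demand — change propagation:
  amber.gen: re-runs because kernel.txt 6->-3; new result -3.
  beta.gen: re-runs because amber.gen 6->-3; new result -3.
  codegen.gen: re-runs because amber.gen 6->-3; new result -3.
  audit.gen: re-runs because codegen.gen 6->-3; beta.gen 2->-3; new result -3.
  north.gen: re-runs because audit.gen 6->-3; beta.gen 2->-3; new result 0.
  utils.gen: re-runs because audit.gen 6->-3; new result -6.
  core.gen: re-runs because utils.gen 3->-6; north.gen 4->0; new result -6.

core.gen now evaluates to -6.
Run set: amber.gen, audit.gen, beta.gen, codegen.gen, core.gen, north.gen, utils.gen (7 run).
Changed values: amber.gen, audit.gen, beta.gen, codegen.gen, core.gen, kernel.txt, north.gen, utils.gen.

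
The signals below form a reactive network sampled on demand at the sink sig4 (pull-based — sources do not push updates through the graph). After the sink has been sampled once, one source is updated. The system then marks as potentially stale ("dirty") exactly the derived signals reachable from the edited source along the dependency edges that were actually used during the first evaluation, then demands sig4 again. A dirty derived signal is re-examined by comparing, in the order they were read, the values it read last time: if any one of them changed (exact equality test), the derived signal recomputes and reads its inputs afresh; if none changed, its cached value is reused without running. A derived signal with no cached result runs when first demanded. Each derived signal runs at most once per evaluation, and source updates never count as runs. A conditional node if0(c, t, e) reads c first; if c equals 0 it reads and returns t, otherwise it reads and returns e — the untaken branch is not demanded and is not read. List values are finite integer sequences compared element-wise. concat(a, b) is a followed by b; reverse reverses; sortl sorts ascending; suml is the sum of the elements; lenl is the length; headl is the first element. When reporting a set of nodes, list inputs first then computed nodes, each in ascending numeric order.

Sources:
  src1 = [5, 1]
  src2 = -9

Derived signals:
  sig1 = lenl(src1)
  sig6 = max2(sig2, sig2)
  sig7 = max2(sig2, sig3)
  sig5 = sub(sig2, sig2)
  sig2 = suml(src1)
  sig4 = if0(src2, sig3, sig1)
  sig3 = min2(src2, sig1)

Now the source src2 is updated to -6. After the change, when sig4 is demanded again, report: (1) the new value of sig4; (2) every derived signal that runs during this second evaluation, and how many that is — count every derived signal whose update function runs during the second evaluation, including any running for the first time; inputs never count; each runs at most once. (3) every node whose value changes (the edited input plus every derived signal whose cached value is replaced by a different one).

Initial pass — values computed on the first demand:
  sig1 = lenl([5, 1]) = 2
  sig4 = if0(src2=-9 -> else branch sig1) = 2

Second demand — change propagation:
  sig4: re-runs because src2 -9->-6; new result 2 (unchanged).

sig4 now evaluates to 2.
Run set: sig4 (1 run).
Changed values: src2.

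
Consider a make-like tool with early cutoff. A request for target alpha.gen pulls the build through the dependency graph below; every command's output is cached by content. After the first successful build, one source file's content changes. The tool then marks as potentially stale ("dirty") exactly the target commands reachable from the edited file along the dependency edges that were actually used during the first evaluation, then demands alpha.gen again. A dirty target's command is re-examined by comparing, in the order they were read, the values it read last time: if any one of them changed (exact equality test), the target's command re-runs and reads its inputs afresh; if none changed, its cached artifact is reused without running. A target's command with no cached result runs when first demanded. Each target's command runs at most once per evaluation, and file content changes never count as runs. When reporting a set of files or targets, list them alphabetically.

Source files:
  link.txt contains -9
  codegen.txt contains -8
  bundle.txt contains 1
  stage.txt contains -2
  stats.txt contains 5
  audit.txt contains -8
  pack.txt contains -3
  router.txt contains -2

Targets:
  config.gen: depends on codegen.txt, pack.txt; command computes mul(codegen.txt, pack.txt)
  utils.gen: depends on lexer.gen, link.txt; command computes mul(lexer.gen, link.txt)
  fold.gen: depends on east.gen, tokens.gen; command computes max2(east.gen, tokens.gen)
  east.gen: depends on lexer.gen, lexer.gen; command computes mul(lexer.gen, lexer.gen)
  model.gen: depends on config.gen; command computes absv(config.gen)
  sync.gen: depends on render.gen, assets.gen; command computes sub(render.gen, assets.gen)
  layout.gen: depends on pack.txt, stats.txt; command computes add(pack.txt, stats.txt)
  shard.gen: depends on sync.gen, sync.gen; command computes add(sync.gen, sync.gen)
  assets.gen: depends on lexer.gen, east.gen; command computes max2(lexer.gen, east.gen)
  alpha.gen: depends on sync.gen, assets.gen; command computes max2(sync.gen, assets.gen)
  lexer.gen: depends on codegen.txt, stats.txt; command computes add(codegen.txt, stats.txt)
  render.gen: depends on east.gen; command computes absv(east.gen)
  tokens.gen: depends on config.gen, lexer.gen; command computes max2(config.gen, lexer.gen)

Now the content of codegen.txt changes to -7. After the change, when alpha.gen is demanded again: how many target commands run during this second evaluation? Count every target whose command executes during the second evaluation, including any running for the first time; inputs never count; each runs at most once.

First demand of the output computes:
  lexer.gen = add(-8, 5) = -3
  east.gen = mul(-3, -3) = 9
  assets.gen = max2(-3, 9) = 9
  render.gen = absv(9) = 9
  sync.gen = sub(9, 9) = 0
  alpha.gen = max2(0, 9) = 9

After the edit, cleaning proceeds:
  lexer.gen: a read changed (codegen.txt -8->-7) — executes, giving -2.
  east.gen: a read changed (lexer.gen -3->-2; lexer.gen -3->-2) — executes, giving 4.
  assets.gen: a read changed (lexer.gen -3->-2; east.gen 9->4) — executes, giving 4.
  render.gen: a read changed (east.gen 9->4) — executes, giving 4.
  sync.gen: a read changed (render.gen 9->4; assets.gen 9->4) — executes, giving 0 — identical to its old value.
  alpha.gen: a read changed (assets.gen 9->4) — executes, giving 4.

6 target commands run: alpha.gen, assets.gen, east.gen, lexer.gen, render.gen, sync.gen.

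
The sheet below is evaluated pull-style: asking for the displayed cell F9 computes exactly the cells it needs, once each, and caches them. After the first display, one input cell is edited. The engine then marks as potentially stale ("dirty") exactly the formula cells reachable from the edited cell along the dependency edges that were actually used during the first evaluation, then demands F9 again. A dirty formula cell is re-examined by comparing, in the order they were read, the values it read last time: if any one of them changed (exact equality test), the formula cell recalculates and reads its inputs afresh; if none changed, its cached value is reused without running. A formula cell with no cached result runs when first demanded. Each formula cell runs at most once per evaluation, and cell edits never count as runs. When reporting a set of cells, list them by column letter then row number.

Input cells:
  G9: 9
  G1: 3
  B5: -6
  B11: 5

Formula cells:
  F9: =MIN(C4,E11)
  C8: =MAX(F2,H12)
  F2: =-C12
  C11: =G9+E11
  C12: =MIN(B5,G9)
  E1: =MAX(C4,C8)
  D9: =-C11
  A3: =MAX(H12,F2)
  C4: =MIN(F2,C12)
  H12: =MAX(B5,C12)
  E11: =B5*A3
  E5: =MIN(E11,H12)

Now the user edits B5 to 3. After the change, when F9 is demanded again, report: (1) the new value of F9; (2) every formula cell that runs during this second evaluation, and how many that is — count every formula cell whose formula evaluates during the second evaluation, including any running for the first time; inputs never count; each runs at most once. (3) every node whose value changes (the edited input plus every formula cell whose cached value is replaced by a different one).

Demanding F9 again yields -3.
7 formula cells run: A3, C4, C12, E11, F2, F9, H12.
The nodes whose values change: A3, B5, C4, C12, E11, F2, F9, H12.

First demand of the output computes:
  C12 = MIN(-6, 9) = -6
  F2 = -(-6) = 6
  C4 = MIN(6, -6) = -6
  H12 = MAX(-6, -6) = -6
  A3 = MAX(-6, 6) = 6
  E11 = -6 * 6 = -36
  F9 = MIN(-6, -36) = -36

After the edit, cleaning proceeds:
  C12: a read changed (B5 -6->3) — executes, giving 3.
  F2: a read changed (C12 -6->3) — executes, giving -3.
  C4: a read changed (F2 6->-3; C12 -6->3) — executes, giving -3.
  H12: a read changed (B5 -6->3; C12 -6->3) — executes, giving 3.
  A3: a read changed (H12 -6->3; F2 6->-3) — executes, giving 3.
  E11: a read changed (B5 -6->3; A3 6->3) — executes, giving 9.
  F9: a read changed (C4 -6->-3; E11 -36->9) — executes, giving -3.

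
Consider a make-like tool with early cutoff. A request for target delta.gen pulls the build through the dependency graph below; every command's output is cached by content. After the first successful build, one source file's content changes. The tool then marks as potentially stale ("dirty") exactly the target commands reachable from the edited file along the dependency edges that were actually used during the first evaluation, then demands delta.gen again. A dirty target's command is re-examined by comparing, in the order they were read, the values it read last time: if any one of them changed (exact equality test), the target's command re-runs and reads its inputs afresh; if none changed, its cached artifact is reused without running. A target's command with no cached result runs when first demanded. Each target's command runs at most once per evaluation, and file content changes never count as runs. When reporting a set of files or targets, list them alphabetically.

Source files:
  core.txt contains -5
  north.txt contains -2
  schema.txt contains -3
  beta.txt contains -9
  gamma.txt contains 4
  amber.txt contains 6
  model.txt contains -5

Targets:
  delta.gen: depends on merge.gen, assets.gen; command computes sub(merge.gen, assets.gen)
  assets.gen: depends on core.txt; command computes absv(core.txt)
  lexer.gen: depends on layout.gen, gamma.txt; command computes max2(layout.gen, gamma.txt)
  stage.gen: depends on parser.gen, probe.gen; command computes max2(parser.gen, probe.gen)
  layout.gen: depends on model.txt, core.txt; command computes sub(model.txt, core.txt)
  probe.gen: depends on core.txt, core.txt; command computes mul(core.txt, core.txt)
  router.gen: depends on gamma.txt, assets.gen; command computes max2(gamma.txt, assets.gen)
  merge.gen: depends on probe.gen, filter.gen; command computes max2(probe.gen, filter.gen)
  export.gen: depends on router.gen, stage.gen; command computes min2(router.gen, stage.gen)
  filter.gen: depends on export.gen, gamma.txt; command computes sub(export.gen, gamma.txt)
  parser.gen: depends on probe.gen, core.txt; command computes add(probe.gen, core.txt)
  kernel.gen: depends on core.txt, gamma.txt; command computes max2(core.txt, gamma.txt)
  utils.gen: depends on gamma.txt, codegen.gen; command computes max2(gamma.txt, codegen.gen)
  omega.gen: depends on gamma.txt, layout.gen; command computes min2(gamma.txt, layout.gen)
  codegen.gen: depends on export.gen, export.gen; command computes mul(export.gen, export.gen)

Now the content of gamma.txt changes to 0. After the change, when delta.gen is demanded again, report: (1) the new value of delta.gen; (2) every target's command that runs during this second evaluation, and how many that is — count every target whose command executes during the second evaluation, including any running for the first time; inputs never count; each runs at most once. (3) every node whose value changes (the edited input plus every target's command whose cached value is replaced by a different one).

First demand of the output computes:
  assets.gen = absv(-5) = 5
  probe.gen = mul(-5, -5) = 25
  parser.gen = add(25, -5) = 20
  router.gen = max2(4, 5) = 5
  stage.gen = max2(20, 25) = 25
  export.gen = min2(5, 25) = 5
  filter.gen = sub(5, 4) = 1
  merge.gen = max2(25, 1) = 25
  delta.gen = sub(25, 5) = 20

After the edit, cleaning proceeds:
  router.gen: a read changed (gamma.txt 4->0) — executes, giving 5 — identical to its old value.
  export.gen: dirty, but its reads are unchanged (router.gen unchanged, stage.gen unchanged); cached 5 stands.
  filter.gen: a read changed (gamma.txt 4->0) — executes, giving 5.
  merge.gen: a read changed (filter.gen 1->5) — executes, giving 25 — identical to its old value.
  delta.gen: dirty, but its reads are unchanged (merge.gen unchanged, assets.gen unchanged); cached 20 stands.

Note where the cutoff bites: export.gen is checked, finds nothing changed, and keeps its cache.

Demanding delta.gen again yields 20.
3 target commands run: filter.gen, merge.gen, router.gen.
The nodes whose values change: filter.gen, gamma.txt.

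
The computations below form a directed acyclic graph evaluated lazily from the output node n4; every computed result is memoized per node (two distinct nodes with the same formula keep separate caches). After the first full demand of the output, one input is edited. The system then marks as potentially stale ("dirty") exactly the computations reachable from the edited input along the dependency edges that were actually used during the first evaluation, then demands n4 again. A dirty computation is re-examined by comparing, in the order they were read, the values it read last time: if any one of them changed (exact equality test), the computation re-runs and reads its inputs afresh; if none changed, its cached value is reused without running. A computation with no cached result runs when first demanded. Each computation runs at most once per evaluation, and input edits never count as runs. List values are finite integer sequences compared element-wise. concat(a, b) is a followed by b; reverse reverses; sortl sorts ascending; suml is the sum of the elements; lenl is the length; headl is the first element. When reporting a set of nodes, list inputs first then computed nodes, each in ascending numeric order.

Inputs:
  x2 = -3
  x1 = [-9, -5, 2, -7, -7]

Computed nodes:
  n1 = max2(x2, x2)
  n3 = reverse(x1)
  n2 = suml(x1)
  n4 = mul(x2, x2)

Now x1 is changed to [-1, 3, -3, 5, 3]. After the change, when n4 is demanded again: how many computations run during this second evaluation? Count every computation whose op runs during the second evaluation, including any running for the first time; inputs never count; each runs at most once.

First demand of the output computes:
  n4 = mul(-3, -3) = 9

After the edit, cleaning proceeds:
  x1 only reaches undemanded nodes; the second demand re-runs nothing.

Note the shortcut — x1 feeds only undemanded nodes, so no recomputation happens.

0 computations run: none.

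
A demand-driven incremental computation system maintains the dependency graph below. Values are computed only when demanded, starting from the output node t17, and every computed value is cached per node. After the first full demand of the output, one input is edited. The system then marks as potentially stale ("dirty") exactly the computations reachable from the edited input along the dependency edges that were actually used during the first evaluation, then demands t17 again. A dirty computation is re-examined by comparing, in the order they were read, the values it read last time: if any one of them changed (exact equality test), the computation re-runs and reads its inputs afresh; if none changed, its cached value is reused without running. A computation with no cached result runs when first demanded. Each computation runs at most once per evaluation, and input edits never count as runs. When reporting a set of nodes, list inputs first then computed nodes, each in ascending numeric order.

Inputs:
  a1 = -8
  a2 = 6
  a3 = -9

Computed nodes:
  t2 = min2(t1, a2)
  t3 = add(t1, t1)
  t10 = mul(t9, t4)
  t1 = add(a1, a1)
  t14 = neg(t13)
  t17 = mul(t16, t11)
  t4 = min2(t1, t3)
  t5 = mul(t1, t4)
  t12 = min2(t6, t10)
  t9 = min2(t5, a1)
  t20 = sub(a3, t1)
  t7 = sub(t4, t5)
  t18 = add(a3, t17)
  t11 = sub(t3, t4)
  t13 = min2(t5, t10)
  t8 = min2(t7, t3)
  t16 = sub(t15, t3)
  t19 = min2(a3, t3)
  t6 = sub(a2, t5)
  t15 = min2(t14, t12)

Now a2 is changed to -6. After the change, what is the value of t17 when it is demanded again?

First evaluation (everything demanded from the output):
  t1 = add(-8, -8) = -16
  t3 = add(-16, -16) = -32
  t4 = min2(-16, -32) = -32
  t5 = mul(-16, -32) = 512
  t6 = sub(6, 512) = -506
  t9 = min2(512, -8) = -8
  t10 = mul(-8, -32) = 256
  t11 = sub(-32, -32) = 0
  t12 = min2(-506, 256) = -506
  t13 = min2(512, 256) = 256
  t14 = neg(256) = -256
  t15 = min2(-256, -506) = -506
  t16 = sub(-506, -32) = -474
  t17 = mul(-474, 0) = 0

Propagation after the edit:
  t6: runs — a2 6->-6; result -518.
  t12: runs — t6 -506->-518; result -518.
  t15: runs — t12 -506->-518; result -518.
  t16: runs — t15 -506->-518; result -486.
  t17: runs — t16 -474->-486; result 0 (same value as before).

New value of t17: 0.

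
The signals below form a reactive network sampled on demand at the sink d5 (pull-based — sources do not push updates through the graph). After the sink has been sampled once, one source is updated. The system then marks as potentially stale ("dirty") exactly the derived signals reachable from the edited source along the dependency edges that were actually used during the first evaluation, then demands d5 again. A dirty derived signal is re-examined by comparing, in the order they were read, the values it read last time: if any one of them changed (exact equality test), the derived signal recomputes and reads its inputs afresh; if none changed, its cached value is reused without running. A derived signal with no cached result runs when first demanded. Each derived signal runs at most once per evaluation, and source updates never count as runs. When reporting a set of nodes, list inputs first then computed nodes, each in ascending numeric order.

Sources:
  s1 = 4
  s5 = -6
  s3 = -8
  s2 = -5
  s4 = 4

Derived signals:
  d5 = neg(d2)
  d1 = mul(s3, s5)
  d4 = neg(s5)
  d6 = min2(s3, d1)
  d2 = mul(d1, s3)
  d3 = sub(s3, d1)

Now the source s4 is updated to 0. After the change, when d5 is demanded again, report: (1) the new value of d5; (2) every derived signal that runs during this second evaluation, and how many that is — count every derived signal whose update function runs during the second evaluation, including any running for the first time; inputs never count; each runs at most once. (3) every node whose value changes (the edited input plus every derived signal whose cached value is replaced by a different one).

Initial pass — values computed on the first demand:
  d1 = mul(-8, -6) = 48
  d2 = mul(48, -8) = -384
  d5 = neg(-384) = 384

Second demand — change propagation:
  no demanded computation ever read s4, so the edit dirties nothing and nothing runs.

The important point: nothing the output needs ever reads s4, so the edit is invisible to it.

d5 now evaluates to 384.
Run set: none (0 run).
Changed values: s4.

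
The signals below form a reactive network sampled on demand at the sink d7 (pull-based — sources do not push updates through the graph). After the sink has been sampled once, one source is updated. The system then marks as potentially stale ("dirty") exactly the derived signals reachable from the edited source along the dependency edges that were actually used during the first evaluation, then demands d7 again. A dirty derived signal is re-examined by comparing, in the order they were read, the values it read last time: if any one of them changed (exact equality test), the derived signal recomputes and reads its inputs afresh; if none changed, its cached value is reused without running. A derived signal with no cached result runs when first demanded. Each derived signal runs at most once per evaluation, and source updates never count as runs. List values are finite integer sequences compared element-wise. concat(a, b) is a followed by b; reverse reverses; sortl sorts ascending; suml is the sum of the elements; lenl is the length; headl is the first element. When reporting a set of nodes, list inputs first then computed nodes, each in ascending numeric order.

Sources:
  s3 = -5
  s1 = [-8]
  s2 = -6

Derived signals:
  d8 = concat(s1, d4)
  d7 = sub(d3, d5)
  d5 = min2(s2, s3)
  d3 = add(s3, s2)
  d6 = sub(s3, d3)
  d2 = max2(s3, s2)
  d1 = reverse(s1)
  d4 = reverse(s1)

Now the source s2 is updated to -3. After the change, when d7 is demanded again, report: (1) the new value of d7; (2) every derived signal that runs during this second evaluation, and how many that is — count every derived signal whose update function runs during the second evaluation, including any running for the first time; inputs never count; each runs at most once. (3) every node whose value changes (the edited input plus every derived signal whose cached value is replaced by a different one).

d7 now evaluates to -3.
Run set: d3, d5, d7 (3 run).
Changed values: s2, d3, d5, d7.

Initial pass — values computed on the first demand:
  d3 = add(-5, -6) = -11
  d5 = min2(-6, -5) = -6
  d7 = sub(-11, -6) = -5

Second demand — change propagation:
  d3: re-runs because s2 -6->-3; new result -8.
  d5: re-runs because s2 -6->-3; new result -5.
  d7: re-runs because d3 -11->-8; d5 -6->-5; new result -3.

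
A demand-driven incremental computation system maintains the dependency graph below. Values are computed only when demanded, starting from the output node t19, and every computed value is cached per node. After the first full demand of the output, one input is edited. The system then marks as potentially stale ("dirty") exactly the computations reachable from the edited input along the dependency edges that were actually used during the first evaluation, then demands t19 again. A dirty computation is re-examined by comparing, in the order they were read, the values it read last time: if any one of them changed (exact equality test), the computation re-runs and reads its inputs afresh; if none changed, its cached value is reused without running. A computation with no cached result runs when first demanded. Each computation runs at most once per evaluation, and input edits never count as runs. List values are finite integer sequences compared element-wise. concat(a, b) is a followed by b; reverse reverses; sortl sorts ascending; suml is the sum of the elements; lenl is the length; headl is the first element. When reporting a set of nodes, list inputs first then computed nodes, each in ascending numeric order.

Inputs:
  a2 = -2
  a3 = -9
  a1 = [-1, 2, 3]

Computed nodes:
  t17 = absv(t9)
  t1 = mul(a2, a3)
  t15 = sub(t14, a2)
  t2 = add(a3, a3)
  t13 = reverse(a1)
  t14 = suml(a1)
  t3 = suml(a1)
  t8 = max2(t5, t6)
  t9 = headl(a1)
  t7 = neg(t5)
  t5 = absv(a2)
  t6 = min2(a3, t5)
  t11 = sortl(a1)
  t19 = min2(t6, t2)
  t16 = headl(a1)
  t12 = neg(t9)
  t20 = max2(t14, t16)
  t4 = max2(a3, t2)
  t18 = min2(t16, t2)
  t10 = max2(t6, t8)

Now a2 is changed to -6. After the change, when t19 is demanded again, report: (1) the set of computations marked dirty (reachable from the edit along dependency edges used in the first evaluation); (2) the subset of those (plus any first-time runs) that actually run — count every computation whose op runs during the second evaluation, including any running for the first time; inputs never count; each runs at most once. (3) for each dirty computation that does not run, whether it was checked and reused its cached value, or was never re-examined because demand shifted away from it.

Marked dirty: t5, t6, t19.
Computations that run: t5, t6 — 2 in total.
Checked but reused from cache: t19.
Key observation: the change is absorbed at t6 — it re-runs but produces the same value, and the output's value is unchanged.

First evaluation (everything demanded from the output):
  t2 = add(-9, -9) = -18
  t5 = absv(-2) = 2
  t6 = min2(-9, 2) = -9
  t19 = min2(-9, -18) = -18

Propagation after the edit:
  t5: runs — a2 -2->-6; result 6.
  t6: runs — t5 2->6; result -9 (same value as before).
  t19: checked — values it read are unchanged (t6 unchanged, t2 unchanged); reused cached -18 without running.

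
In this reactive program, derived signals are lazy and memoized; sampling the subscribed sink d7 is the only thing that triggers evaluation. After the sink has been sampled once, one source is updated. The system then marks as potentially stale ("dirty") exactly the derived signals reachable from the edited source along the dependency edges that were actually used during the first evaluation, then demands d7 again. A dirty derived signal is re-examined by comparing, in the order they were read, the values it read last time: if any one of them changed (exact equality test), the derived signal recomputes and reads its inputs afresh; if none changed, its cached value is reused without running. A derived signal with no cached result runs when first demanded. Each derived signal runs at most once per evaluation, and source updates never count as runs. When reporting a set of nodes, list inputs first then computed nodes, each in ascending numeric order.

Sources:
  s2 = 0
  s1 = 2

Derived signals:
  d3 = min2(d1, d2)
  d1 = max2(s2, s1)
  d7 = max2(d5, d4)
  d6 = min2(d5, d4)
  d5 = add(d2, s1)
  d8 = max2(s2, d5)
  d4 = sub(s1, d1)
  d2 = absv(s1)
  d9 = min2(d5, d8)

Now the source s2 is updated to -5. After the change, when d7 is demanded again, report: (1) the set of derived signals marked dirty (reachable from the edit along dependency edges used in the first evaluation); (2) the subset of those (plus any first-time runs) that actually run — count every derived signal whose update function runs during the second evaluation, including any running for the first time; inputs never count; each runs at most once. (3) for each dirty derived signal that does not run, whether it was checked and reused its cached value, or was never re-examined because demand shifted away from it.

First demand of the output computes:
  d1 = max2(0, 2) = 2
  d2 = absv(2) = 2
  d4 = sub(2, 2) = 0
  d5 = add(2, 2) = 4
  d7 = max2(4, 0) = 4

After the edit, cleaning proceeds:
  d1: a read changed (s2 0->-5) — executes, giving 2 — identical to its old value.
  d4: dirty, but its reads are unchanged (s1 unchanged, d1 unchanged); cached 0 stands.
  d7: dirty, but its reads are unchanged (d5 unchanged, d4 unchanged); cached 4 stands.

Note the absorption at d1: it re-runs yet its value is the same, leaving the output's value untouched.

The edit dirties: d1, d4, d7.
1 derived signals run: d1.
Cache hits after checking: d4, d7.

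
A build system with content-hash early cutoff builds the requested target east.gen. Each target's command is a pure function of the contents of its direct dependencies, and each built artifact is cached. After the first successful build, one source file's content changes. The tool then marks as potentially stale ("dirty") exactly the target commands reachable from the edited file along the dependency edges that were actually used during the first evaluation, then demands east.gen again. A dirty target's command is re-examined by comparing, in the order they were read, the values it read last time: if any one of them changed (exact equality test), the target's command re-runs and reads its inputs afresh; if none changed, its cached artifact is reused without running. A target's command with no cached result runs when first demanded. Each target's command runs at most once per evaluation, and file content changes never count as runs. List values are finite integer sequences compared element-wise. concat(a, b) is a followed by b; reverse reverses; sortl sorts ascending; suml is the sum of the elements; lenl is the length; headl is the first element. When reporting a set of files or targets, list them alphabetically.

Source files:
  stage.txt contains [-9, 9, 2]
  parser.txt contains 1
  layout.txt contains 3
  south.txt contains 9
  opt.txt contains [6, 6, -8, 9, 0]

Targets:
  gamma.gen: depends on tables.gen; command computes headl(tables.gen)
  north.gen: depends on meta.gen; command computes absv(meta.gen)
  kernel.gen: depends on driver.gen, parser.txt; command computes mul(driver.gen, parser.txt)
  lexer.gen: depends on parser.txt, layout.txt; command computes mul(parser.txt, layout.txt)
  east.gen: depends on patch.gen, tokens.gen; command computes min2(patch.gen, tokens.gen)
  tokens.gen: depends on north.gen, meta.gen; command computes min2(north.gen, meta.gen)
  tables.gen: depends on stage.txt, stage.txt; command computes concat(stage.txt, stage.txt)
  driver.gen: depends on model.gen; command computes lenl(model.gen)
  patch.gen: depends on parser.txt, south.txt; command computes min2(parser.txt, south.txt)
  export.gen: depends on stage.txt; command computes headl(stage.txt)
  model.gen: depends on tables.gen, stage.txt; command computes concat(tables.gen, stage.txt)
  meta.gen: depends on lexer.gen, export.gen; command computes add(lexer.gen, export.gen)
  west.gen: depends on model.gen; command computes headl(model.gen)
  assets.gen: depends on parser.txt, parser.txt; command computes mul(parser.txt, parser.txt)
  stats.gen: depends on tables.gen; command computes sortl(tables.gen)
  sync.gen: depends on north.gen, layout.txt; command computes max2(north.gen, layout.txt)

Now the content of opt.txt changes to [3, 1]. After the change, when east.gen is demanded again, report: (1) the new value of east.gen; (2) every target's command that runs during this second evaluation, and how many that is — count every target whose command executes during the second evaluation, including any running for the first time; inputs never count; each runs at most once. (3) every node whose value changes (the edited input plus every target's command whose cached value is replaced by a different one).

First evaluation (everything demanded from the output):
  export.gen = headl([-9, 9, 2]) = -9
  lexer.gen = mul(1, 3) = 3
  meta.gen = add(3, -9) = -6
  north.gen = absv(-6) = 6
  patch.gen = min2(1, 9) = 1
  tokens.gen = min2(6, -6) = -6
  east.gen = min2(1, -6) = -6

Propagation after the edit:
  opt.txt feeds no computation that the output demands — nothing is marked dirty and nothing runs.

Key observation: opt.txt is never demanded by the output, so the edit triggers no recomputation at all.

New value of east.gen: -6.
Target commands that run: none — 0 in total.
Values that change: opt.txt.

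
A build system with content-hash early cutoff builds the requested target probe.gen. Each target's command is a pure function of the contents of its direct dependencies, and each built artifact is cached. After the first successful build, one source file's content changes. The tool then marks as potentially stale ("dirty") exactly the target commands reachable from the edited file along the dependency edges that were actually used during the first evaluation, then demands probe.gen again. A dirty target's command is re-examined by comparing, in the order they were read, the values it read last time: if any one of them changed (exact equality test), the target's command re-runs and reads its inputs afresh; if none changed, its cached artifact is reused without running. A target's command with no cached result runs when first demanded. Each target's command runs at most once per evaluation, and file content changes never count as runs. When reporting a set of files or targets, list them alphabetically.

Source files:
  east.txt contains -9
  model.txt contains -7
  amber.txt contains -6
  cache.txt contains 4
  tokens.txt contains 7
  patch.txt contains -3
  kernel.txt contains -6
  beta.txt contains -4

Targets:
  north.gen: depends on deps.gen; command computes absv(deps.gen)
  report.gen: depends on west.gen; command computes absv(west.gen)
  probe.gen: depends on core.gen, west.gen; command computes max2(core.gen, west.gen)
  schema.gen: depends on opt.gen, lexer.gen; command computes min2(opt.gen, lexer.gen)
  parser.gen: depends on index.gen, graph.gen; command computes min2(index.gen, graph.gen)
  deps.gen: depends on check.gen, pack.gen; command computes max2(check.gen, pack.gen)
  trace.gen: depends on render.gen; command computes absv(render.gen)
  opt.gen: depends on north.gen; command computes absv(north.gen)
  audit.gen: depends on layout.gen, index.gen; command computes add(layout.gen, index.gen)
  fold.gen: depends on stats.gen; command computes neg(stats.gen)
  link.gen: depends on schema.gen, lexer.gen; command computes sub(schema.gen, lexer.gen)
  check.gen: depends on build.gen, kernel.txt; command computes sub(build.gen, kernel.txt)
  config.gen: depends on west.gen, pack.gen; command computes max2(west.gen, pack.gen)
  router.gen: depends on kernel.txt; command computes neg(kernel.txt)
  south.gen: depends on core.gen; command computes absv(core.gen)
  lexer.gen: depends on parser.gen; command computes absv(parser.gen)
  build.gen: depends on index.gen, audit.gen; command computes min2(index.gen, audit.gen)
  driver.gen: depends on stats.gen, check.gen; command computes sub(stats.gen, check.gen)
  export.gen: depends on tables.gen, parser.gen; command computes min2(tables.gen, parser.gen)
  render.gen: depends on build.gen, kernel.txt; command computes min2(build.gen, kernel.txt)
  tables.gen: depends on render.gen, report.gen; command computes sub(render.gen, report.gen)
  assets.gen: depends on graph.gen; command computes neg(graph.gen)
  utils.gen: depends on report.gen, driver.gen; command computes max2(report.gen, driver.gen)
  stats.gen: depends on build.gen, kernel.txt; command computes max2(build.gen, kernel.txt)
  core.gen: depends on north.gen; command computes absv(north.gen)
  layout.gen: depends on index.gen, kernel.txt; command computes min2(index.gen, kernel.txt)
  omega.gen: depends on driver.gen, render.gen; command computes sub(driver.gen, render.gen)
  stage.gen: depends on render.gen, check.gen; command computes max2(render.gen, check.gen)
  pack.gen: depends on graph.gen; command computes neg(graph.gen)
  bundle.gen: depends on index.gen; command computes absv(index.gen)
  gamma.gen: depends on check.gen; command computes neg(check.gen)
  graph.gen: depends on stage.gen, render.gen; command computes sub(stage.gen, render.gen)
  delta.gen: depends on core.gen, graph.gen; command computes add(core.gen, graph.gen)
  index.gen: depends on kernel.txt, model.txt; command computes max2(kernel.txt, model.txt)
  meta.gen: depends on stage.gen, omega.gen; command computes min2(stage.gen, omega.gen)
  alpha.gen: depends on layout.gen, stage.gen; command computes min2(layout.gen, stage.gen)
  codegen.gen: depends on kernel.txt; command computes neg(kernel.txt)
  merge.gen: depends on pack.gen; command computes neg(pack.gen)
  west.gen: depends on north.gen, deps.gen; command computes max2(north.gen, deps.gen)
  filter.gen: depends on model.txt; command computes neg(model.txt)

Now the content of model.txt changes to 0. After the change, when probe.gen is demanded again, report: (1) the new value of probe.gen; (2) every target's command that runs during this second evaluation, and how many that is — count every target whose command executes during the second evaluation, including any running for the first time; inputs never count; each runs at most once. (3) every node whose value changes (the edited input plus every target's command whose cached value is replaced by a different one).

First evaluation (everything demanded from the output):
  index.gen = max2(-6, -7) = -6
  layout.gen = min2(-6, -6) = -6
  audit.gen = add(-6, -6) = -12
  build.gen = min2(-6, -12) = -12
  check.gen = sub(-12, -6) = -6
  render.gen = min2(-12, -6) = -12
  stage.gen = max2(-12, -6) = -6
  graph.gen = sub(-6, -12) = 6
  pack.gen = neg(6) = -6
  deps.gen = max2(-6, -6) = -6
  north.gen = absv(-6) = 6
  core.gen = absv(6) = 6
  west.gen = max2(6, -6) = 6
  probe.gen = max2(6, 6) = 6

Propagation after the edit:
  index.gen: runs — model.txt -7->0; result 0.
  layout.gen: runs — index.gen -6->0; result -6 (same value as before).
  audit.gen: runs — index.gen -6->0; result -6.
  build.gen: runs — index.gen -6->0; audit.gen -12->-6; result -6.
  check.gen: runs — build.gen -12->-6; result 0.
  render.gen: runs — build.gen -12->-6; result -6.
  stage.gen: runs — render.gen -12->-6; check.gen -6->0; result 0.
  graph.gen: runs — stage.gen -6->0; render.gen -12->-6; result 6 (same value as before).
  pack.gen: checked — values it read are unchanged (graph.gen unchanged); reused cached -6 without running.
  deps.gen: runs — check.gen -6->0; result 0.
  north.gen: runs — deps.gen -6->0; result 0.
  core.gen: runs — north.gen 6->0; result 0.
  west.gen: runs — north.gen 6->0; deps.gen -6->0; result 0.
  probe.gen: runs — core.gen 6->0; west.gen 6->0; result 0.

Key observation: the cutoff stops propagation at pack.gen — its inputs' values are unchanged, so it reuses its cache.

New value of probe.gen: 0.
Target commands that run: audit.gen, build.gen, check.gen, core.gen, deps.gen, graph.gen, index.gen, layout.gen, north.gen, probe.gen, render.gen, stage.gen, west.gen — 13 in total.
Values that change: audit.gen, build.gen, check.gen, core.gen, deps.gen, index.gen, model.txt, north.gen, probe.gen, render.gen, stage.gen, west.gen.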